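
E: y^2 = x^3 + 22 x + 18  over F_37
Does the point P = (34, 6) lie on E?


Check whether y^2 = x^3 + 22 x + 18 (mod 37) for (x, y) = (34, 6).
LHS: y^2 = 6^2 mod 37 = 36
RHS: x^3 + 22 x + 18 = 34^3 + 22*34 + 18 mod 37 = 36
LHS = RHS

Yes, on the curve


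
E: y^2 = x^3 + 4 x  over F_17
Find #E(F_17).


For each x in F_17, count y with y^2 = x^3 + 4 x + 0 mod 17:
  x = 0: RHS = 0, y in [0]  -> 1 point(s)
  x = 2: RHS = 16, y in [4, 13]  -> 2 point(s)
  x = 5: RHS = 9, y in [3, 14]  -> 2 point(s)
  x = 6: RHS = 2, y in [6, 11]  -> 2 point(s)
  x = 8: RHS = 0, y in [0]  -> 1 point(s)
  x = 9: RHS = 0, y in [0]  -> 1 point(s)
  x = 11: RHS = 15, y in [7, 10]  -> 2 point(s)
  x = 12: RHS = 8, y in [5, 12]  -> 2 point(s)
  x = 15: RHS = 1, y in [1, 16]  -> 2 point(s)
Affine points: 15. Add the point at infinity: total = 16.

#E(F_17) = 16


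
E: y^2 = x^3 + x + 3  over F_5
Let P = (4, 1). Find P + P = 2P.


Doubling: s = (3 x1^2 + a) / (2 y1)
s = (3*4^2 + 1) / (2*1) mod 5 = 2
x3 = s^2 - 2 x1 mod 5 = 2^2 - 2*4 = 1
y3 = s (x1 - x3) - y1 mod 5 = 2 * (4 - 1) - 1 = 0

2P = (1, 0)


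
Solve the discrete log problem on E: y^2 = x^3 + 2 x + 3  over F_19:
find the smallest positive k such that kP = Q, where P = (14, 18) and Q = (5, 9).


Enumerate multiples of P until we hit Q = (5, 9):
  1P = (14, 18)
  2P = (15, 11)
  3P = (1, 5)
  4P = (5, 10)
  5P = (9, 16)
  6P = (3, 13)
  7P = (11, 11)
  8P = (10, 4)
  9P = (12, 8)
  10P = (18, 0)
  11P = (12, 11)
  12P = (10, 15)
  13P = (11, 8)
  14P = (3, 6)
  15P = (9, 3)
  16P = (5, 9)
Match found at i = 16.

k = 16


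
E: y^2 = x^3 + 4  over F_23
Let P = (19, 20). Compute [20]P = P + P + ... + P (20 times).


k = 20 = 10100_2 (binary, LSB first: 00101)
Double-and-add from P = (19, 20):
  bit 0 = 0: acc unchanged = O
  bit 1 = 0: acc unchanged = O
  bit 2 = 1: acc = O + (6, 6) = (6, 6)
  bit 3 = 0: acc unchanged = (6, 6)
  bit 4 = 1: acc = (6, 6) + (0, 21) = (6, 17)

20P = (6, 17)


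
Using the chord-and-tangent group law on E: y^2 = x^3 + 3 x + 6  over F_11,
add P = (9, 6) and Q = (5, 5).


P != Q, so use the chord formula.
s = (y2 - y1) / (x2 - x1) = (10) / (7) mod 11 = 3
x3 = s^2 - x1 - x2 mod 11 = 3^2 - 9 - 5 = 6
y3 = s (x1 - x3) - y1 mod 11 = 3 * (9 - 6) - 6 = 3

P + Q = (6, 3)


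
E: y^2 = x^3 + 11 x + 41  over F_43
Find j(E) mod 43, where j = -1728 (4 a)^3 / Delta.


Delta = -16(4 a^3 + 27 b^2) mod 43 = 34
-1728 * (4 a)^3 = -1728 * (4*11)^3 mod 43 = 35
j = 35 * 34^(-1) mod 43 = 20

j = 20 (mod 43)


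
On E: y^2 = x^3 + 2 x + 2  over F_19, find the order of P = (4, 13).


Compute successive multiples of P until we hit O:
  1P = (4, 13)
  2P = (12, 14)
  3P = (14, 0)
  4P = (12, 5)
  5P = (4, 6)
  6P = O

ord(P) = 6


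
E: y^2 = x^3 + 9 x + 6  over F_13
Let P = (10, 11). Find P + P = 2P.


Doubling: s = (3 x1^2 + a) / (2 y1)
s = (3*10^2 + 9) / (2*11) mod 13 = 4
x3 = s^2 - 2 x1 mod 13 = 4^2 - 2*10 = 9
y3 = s (x1 - x3) - y1 mod 13 = 4 * (10 - 9) - 11 = 6

2P = (9, 6)


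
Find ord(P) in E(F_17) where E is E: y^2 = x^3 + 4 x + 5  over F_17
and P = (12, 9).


Compute successive multiples of P until we hit O:
  1P = (12, 9)
  2P = (12, 8)
  3P = O

ord(P) = 3


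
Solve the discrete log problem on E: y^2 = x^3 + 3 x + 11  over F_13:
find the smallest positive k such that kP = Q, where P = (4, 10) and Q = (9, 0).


Enumerate multiples of P until we hit Q = (9, 0):
  1P = (4, 10)
  2P = (9, 0)
Match found at i = 2.

k = 2


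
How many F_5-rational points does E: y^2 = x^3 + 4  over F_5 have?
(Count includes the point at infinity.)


For each x in F_5, count y with y^2 = x^3 + 0 x + 4 mod 5:
  x = 0: RHS = 4, y in [2, 3]  -> 2 point(s)
  x = 1: RHS = 0, y in [0]  -> 1 point(s)
  x = 3: RHS = 1, y in [1, 4]  -> 2 point(s)
Affine points: 5. Add the point at infinity: total = 6.

#E(F_5) = 6


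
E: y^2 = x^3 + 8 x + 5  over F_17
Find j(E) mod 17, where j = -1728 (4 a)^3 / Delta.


Delta = -16(4 a^3 + 27 b^2) mod 17 = 3
-1728 * (4 a)^3 = -1728 * (4*8)^3 mod 17 = 3
j = 3 * 3^(-1) mod 17 = 1

j = 1 (mod 17)


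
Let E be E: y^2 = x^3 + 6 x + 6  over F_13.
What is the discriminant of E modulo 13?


4 a^3 + 27 b^2 = 4*6^3 + 27*6^2 = 864 + 972 = 1836
Delta = -16 * (1836) = -29376
Delta mod 13 = 4

Delta = 4 (mod 13)


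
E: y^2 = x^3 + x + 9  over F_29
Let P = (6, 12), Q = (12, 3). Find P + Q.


P != Q, so use the chord formula.
s = (y2 - y1) / (x2 - x1) = (20) / (6) mod 29 = 13
x3 = s^2 - x1 - x2 mod 29 = 13^2 - 6 - 12 = 6
y3 = s (x1 - x3) - y1 mod 29 = 13 * (6 - 6) - 12 = 17

P + Q = (6, 17)


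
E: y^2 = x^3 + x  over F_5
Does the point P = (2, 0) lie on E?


Check whether y^2 = x^3 + 1 x + 0 (mod 5) for (x, y) = (2, 0).
LHS: y^2 = 0^2 mod 5 = 0
RHS: x^3 + 1 x + 0 = 2^3 + 1*2 + 0 mod 5 = 0
LHS = RHS

Yes, on the curve


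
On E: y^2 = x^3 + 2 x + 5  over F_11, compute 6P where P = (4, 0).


k = 6 = 110_2 (binary, LSB first: 011)
Double-and-add from P = (4, 0):
  bit 0 = 0: acc unchanged = O
  bit 1 = 1: acc = O + O = O
  bit 2 = 1: acc = O + O = O

6P = O


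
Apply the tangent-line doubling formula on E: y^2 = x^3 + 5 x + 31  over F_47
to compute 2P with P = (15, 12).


Doubling: s = (3 x1^2 + a) / (2 y1)
s = (3*15^2 + 5) / (2*12) mod 47 = 44
x3 = s^2 - 2 x1 mod 47 = 44^2 - 2*15 = 26
y3 = s (x1 - x3) - y1 mod 47 = 44 * (15 - 26) - 12 = 21

2P = (26, 21)


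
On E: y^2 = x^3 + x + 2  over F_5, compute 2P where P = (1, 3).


k = 2 = 10_2 (binary, LSB first: 01)
Double-and-add from P = (1, 3):
  bit 0 = 0: acc unchanged = O
  bit 1 = 1: acc = O + (4, 0) = (4, 0)

2P = (4, 0)


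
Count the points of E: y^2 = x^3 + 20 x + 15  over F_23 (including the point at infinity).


For each x in F_23, count y with y^2 = x^3 + 20 x + 15 mod 23:
  x = 1: RHS = 13, y in [6, 17]  -> 2 point(s)
  x = 6: RHS = 6, y in [11, 12]  -> 2 point(s)
  x = 9: RHS = 4, y in [2, 21]  -> 2 point(s)
  x = 11: RHS = 2, y in [5, 18]  -> 2 point(s)
  x = 14: RHS = 3, y in [7, 16]  -> 2 point(s)
  x = 17: RHS = 1, y in [1, 22]  -> 2 point(s)
  x = 19: RHS = 9, y in [3, 20]  -> 2 point(s)
  x = 21: RHS = 13, y in [6, 17]  -> 2 point(s)
Affine points: 16. Add the point at infinity: total = 17.

#E(F_23) = 17


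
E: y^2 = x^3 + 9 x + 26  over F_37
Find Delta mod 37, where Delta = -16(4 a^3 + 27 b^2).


4 a^3 + 27 b^2 = 4*9^3 + 27*26^2 = 2916 + 18252 = 21168
Delta = -16 * (21168) = -338688
Delta mod 37 = 10

Delta = 10 (mod 37)


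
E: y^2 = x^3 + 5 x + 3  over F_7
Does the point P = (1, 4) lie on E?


Check whether y^2 = x^3 + 5 x + 3 (mod 7) for (x, y) = (1, 4).
LHS: y^2 = 4^2 mod 7 = 2
RHS: x^3 + 5 x + 3 = 1^3 + 5*1 + 3 mod 7 = 2
LHS = RHS

Yes, on the curve


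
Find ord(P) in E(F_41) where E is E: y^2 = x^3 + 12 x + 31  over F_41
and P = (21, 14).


Compute successive multiples of P until we hit O:
  1P = (21, 14)
  2P = (31, 10)
  3P = (40, 10)
  4P = (19, 5)
  5P = (11, 31)
  6P = (0, 20)
  7P = (0, 21)
  8P = (11, 10)
  ... (continuing to 13P)
  13P = O

ord(P) = 13


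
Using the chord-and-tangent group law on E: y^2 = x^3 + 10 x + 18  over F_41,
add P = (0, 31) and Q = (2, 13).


P != Q, so use the chord formula.
s = (y2 - y1) / (x2 - x1) = (23) / (2) mod 41 = 32
x3 = s^2 - x1 - x2 mod 41 = 32^2 - 0 - 2 = 38
y3 = s (x1 - x3) - y1 mod 41 = 32 * (0 - 38) - 31 = 24

P + Q = (38, 24)


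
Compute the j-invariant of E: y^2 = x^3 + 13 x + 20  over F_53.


Delta = -16(4 a^3 + 27 b^2) mod 53 = 34
-1728 * (4 a)^3 = -1728 * (4*13)^3 mod 53 = 32
j = 32 * 34^(-1) mod 53 = 29

j = 29 (mod 53)


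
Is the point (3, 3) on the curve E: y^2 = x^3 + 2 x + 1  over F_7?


Check whether y^2 = x^3 + 2 x + 1 (mod 7) for (x, y) = (3, 3).
LHS: y^2 = 3^2 mod 7 = 2
RHS: x^3 + 2 x + 1 = 3^3 + 2*3 + 1 mod 7 = 6
LHS != RHS

No, not on the curve


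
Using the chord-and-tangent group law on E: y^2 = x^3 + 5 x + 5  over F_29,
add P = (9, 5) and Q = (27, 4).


P != Q, so use the chord formula.
s = (y2 - y1) / (x2 - x1) = (28) / (18) mod 29 = 8
x3 = s^2 - x1 - x2 mod 29 = 8^2 - 9 - 27 = 28
y3 = s (x1 - x3) - y1 mod 29 = 8 * (9 - 28) - 5 = 17

P + Q = (28, 17)


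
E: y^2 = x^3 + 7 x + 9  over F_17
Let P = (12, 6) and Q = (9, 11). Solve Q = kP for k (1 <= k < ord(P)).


Enumerate multiples of P until we hit Q = (9, 11):
  1P = (12, 6)
  2P = (9, 6)
  3P = (13, 11)
  4P = (0, 3)
  5P = (4, 13)
  6P = (10, 5)
  7P = (8, 13)
  8P = (16, 1)
  9P = (15, 2)
  10P = (5, 13)
  11P = (1, 0)
  12P = (5, 4)
  13P = (15, 15)
  14P = (16, 16)
  15P = (8, 4)
  16P = (10, 12)
  17P = (4, 4)
  18P = (0, 14)
  19P = (13, 6)
  20P = (9, 11)
Match found at i = 20.

k = 20


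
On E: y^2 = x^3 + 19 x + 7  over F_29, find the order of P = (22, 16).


Compute successive multiples of P until we hit O:
  1P = (22, 16)
  2P = (5, 16)
  3P = (2, 13)
  4P = (18, 2)
  5P = (23, 24)
  6P = (19, 8)
  7P = (8, 2)
  8P = (0, 6)
  ... (continuing to 33P)
  33P = O

ord(P) = 33


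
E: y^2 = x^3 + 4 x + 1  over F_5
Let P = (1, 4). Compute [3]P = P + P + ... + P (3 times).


k = 3 = 11_2 (binary, LSB first: 11)
Double-and-add from P = (1, 4):
  bit 0 = 1: acc = O + (1, 4) = (1, 4)
  bit 1 = 1: acc = (1, 4) + (4, 4) = (0, 1)

3P = (0, 1)


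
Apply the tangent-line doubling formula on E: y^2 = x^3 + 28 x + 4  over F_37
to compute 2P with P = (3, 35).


Doubling: s = (3 x1^2 + a) / (2 y1)
s = (3*3^2 + 28) / (2*35) mod 37 = 14
x3 = s^2 - 2 x1 mod 37 = 14^2 - 2*3 = 5
y3 = s (x1 - x3) - y1 mod 37 = 14 * (3 - 5) - 35 = 11

2P = (5, 11)


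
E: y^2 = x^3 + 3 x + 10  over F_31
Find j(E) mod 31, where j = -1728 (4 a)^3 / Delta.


Delta = -16(4 a^3 + 27 b^2) mod 31 = 22
-1728 * (4 a)^3 = -1728 * (4*3)^3 mod 31 = 29
j = 29 * 22^(-1) mod 31 = 14

j = 14 (mod 31)


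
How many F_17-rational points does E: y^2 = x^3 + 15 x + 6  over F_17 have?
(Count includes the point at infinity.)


For each x in F_17, count y with y^2 = x^3 + 15 x + 6 mod 17:
  x = 5: RHS = 2, y in [6, 11]  -> 2 point(s)
  x = 8: RHS = 9, y in [3, 14]  -> 2 point(s)
  x = 10: RHS = 0, y in [0]  -> 1 point(s)
  x = 13: RHS = 1, y in [1, 16]  -> 2 point(s)
  x = 14: RHS = 2, y in [6, 11]  -> 2 point(s)
  x = 15: RHS = 2, y in [6, 11]  -> 2 point(s)
Affine points: 11. Add the point at infinity: total = 12.

#E(F_17) = 12


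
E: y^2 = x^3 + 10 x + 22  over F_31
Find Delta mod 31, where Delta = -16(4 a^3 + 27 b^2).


4 a^3 + 27 b^2 = 4*10^3 + 27*22^2 = 4000 + 13068 = 17068
Delta = -16 * (17068) = -273088
Delta mod 31 = 22

Delta = 22 (mod 31)


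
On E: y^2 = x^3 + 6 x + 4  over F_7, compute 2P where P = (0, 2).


Doubling: s = (3 x1^2 + a) / (2 y1)
s = (3*0^2 + 6) / (2*2) mod 7 = 5
x3 = s^2 - 2 x1 mod 7 = 5^2 - 2*0 = 4
y3 = s (x1 - x3) - y1 mod 7 = 5 * (0 - 4) - 2 = 6

2P = (4, 6)


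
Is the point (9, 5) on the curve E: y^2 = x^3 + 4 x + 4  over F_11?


Check whether y^2 = x^3 + 4 x + 4 (mod 11) for (x, y) = (9, 5).
LHS: y^2 = 5^2 mod 11 = 3
RHS: x^3 + 4 x + 4 = 9^3 + 4*9 + 4 mod 11 = 10
LHS != RHS

No, not on the curve


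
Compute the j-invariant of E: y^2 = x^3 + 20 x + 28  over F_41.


Delta = -16(4 a^3 + 27 b^2) mod 41 = 21
-1728 * (4 a)^3 = -1728 * (4*20)^3 mod 41 = 7
j = 7 * 21^(-1) mod 41 = 14

j = 14 (mod 41)


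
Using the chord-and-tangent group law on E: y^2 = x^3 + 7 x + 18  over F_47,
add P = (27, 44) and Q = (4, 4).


P != Q, so use the chord formula.
s = (y2 - y1) / (x2 - x1) = (7) / (24) mod 47 = 14
x3 = s^2 - x1 - x2 mod 47 = 14^2 - 27 - 4 = 24
y3 = s (x1 - x3) - y1 mod 47 = 14 * (27 - 24) - 44 = 45

P + Q = (24, 45)


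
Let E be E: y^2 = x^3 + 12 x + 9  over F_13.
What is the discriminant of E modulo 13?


4 a^3 + 27 b^2 = 4*12^3 + 27*9^2 = 6912 + 2187 = 9099
Delta = -16 * (9099) = -145584
Delta mod 13 = 3

Delta = 3 (mod 13)


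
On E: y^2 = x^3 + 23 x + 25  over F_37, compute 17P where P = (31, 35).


k = 17 = 10001_2 (binary, LSB first: 10001)
Double-and-add from P = (31, 35):
  bit 0 = 1: acc = O + (31, 35) = (31, 35)
  bit 1 = 0: acc unchanged = (31, 35)
  bit 2 = 0: acc unchanged = (31, 35)
  bit 3 = 0: acc unchanged = (31, 35)
  bit 4 = 1: acc = (31, 35) + (27, 33) = (7, 14)

17P = (7, 14)


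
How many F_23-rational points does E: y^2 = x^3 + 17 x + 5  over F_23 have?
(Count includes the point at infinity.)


For each x in F_23, count y with y^2 = x^3 + 17 x + 5 mod 23:
  x = 1: RHS = 0, y in [0]  -> 1 point(s)
  x = 2: RHS = 1, y in [1, 22]  -> 2 point(s)
  x = 5: RHS = 8, y in [10, 13]  -> 2 point(s)
  x = 6: RHS = 1, y in [1, 22]  -> 2 point(s)
  x = 8: RHS = 9, y in [3, 20]  -> 2 point(s)
  x = 9: RHS = 13, y in [6, 17]  -> 2 point(s)
  x = 10: RHS = 2, y in [5, 18]  -> 2 point(s)
  x = 13: RHS = 8, y in [10, 13]  -> 2 point(s)
  x = 15: RHS = 1, y in [1, 22]  -> 2 point(s)
  x = 16: RHS = 3, y in [7, 16]  -> 2 point(s)
  x = 17: RHS = 9, y in [3, 20]  -> 2 point(s)
  x = 18: RHS = 2, y in [5, 18]  -> 2 point(s)
  x = 21: RHS = 9, y in [3, 20]  -> 2 point(s)
Affine points: 25. Add the point at infinity: total = 26.

#E(F_23) = 26


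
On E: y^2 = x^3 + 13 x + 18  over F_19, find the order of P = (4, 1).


Compute successive multiples of P until we hit O:
  1P = (4, 1)
  2P = (15, 15)
  3P = (9, 3)
  4P = (13, 3)
  5P = (18, 17)
  6P = (8, 8)
  7P = (16, 16)
  8P = (16, 3)
  ... (continuing to 15P)
  15P = O

ord(P) = 15


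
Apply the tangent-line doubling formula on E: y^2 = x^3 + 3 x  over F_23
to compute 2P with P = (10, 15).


Doubling: s = (3 x1^2 + a) / (2 y1)
s = (3*10^2 + 3) / (2*15) mod 23 = 17
x3 = s^2 - 2 x1 mod 23 = 17^2 - 2*10 = 16
y3 = s (x1 - x3) - y1 mod 23 = 17 * (10 - 16) - 15 = 21

2P = (16, 21)


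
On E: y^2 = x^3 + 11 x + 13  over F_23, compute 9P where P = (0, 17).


k = 9 = 1001_2 (binary, LSB first: 1001)
Double-and-add from P = (0, 17):
  bit 0 = 1: acc = O + (0, 17) = (0, 17)
  bit 1 = 0: acc unchanged = (0, 17)
  bit 2 = 0: acc unchanged = (0, 17)
  bit 3 = 1: acc = (0, 17) + (3, 2) = (22, 1)

9P = (22, 1)


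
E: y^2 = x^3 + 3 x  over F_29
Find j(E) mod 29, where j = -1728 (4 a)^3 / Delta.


Delta = -16(4 a^3 + 27 b^2) mod 29 = 12
-1728 * (4 a)^3 = -1728 * (4*3)^3 mod 29 = 1
j = 1 * 12^(-1) mod 29 = 17

j = 17 (mod 29)


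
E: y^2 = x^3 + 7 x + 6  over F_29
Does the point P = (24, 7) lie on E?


Check whether y^2 = x^3 + 7 x + 6 (mod 29) for (x, y) = (24, 7).
LHS: y^2 = 7^2 mod 29 = 20
RHS: x^3 + 7 x + 6 = 24^3 + 7*24 + 6 mod 29 = 20
LHS = RHS

Yes, on the curve


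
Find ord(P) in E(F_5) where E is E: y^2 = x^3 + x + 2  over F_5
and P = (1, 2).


Compute successive multiples of P until we hit O:
  1P = (1, 2)
  2P = (4, 0)
  3P = (1, 3)
  4P = O

ord(P) = 4


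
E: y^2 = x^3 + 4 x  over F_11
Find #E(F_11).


For each x in F_11, count y with y^2 = x^3 + 4 x + 0 mod 11:
  x = 0: RHS = 0, y in [0]  -> 1 point(s)
  x = 1: RHS = 5, y in [4, 7]  -> 2 point(s)
  x = 2: RHS = 5, y in [4, 7]  -> 2 point(s)
  x = 4: RHS = 3, y in [5, 6]  -> 2 point(s)
  x = 6: RHS = 9, y in [3, 8]  -> 2 point(s)
  x = 8: RHS = 5, y in [4, 7]  -> 2 point(s)
Affine points: 11. Add the point at infinity: total = 12.

#E(F_11) = 12


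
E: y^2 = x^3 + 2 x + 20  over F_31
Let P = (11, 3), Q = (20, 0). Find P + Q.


P != Q, so use the chord formula.
s = (y2 - y1) / (x2 - x1) = (28) / (9) mod 31 = 10
x3 = s^2 - x1 - x2 mod 31 = 10^2 - 11 - 20 = 7
y3 = s (x1 - x3) - y1 mod 31 = 10 * (11 - 7) - 3 = 6

P + Q = (7, 6)


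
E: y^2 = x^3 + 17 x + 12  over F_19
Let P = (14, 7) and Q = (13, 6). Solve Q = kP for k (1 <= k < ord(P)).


Enumerate multiples of P until we hit Q = (13, 6):
  1P = (14, 7)
  2P = (2, 4)
  3P = (9, 18)
  4P = (13, 6)
Match found at i = 4.

k = 4


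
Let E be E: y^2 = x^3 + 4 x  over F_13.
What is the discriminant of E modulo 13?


4 a^3 + 27 b^2 = 4*4^3 + 27*0^2 = 256 + 0 = 256
Delta = -16 * (256) = -4096
Delta mod 13 = 12

Delta = 12 (mod 13)


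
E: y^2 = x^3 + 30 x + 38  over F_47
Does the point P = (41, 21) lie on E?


Check whether y^2 = x^3 + 30 x + 38 (mod 47) for (x, y) = (41, 21).
LHS: y^2 = 21^2 mod 47 = 18
RHS: x^3 + 30 x + 38 = 41^3 + 30*41 + 38 mod 47 = 18
LHS = RHS

Yes, on the curve


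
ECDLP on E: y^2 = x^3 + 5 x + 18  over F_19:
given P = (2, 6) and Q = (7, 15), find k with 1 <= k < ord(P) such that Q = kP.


Enumerate multiples of P until we hit Q = (7, 15):
  1P = (2, 6)
  2P = (5, 4)
  3P = (4, 8)
  4P = (14, 1)
  5P = (7, 4)
  6P = (17, 0)
  7P = (7, 15)
Match found at i = 7.

k = 7


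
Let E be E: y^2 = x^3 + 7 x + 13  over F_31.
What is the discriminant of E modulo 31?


4 a^3 + 27 b^2 = 4*7^3 + 27*13^2 = 1372 + 4563 = 5935
Delta = -16 * (5935) = -94960
Delta mod 31 = 24

Delta = 24 (mod 31)


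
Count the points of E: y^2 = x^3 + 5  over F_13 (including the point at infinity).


For each x in F_13, count y with y^2 = x^3 + 0 x + 5 mod 13:
  x = 2: RHS = 0, y in [0]  -> 1 point(s)
  x = 4: RHS = 4, y in [2, 11]  -> 2 point(s)
  x = 5: RHS = 0, y in [0]  -> 1 point(s)
  x = 6: RHS = 0, y in [0]  -> 1 point(s)
  x = 7: RHS = 10, y in [6, 7]  -> 2 point(s)
  x = 8: RHS = 10, y in [6, 7]  -> 2 point(s)
  x = 10: RHS = 4, y in [2, 11]  -> 2 point(s)
  x = 11: RHS = 10, y in [6, 7]  -> 2 point(s)
  x = 12: RHS = 4, y in [2, 11]  -> 2 point(s)
Affine points: 15. Add the point at infinity: total = 16.

#E(F_13) = 16


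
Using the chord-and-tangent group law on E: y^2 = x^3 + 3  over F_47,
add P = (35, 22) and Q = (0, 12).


P != Q, so use the chord formula.
s = (y2 - y1) / (x2 - x1) = (37) / (12) mod 47 = 7
x3 = s^2 - x1 - x2 mod 47 = 7^2 - 35 - 0 = 14
y3 = s (x1 - x3) - y1 mod 47 = 7 * (35 - 14) - 22 = 31

P + Q = (14, 31)


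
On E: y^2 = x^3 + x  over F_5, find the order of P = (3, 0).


Compute successive multiples of P until we hit O:
  1P = (3, 0)
  2P = O

ord(P) = 2


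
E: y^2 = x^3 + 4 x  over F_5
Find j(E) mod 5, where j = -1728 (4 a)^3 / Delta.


Delta = -16(4 a^3 + 27 b^2) mod 5 = 4
-1728 * (4 a)^3 = -1728 * (4*4)^3 mod 5 = 2
j = 2 * 4^(-1) mod 5 = 3

j = 3 (mod 5)


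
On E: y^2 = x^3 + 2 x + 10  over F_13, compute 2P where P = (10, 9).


Doubling: s = (3 x1^2 + a) / (2 y1)
s = (3*10^2 + 2) / (2*9) mod 13 = 11
x3 = s^2 - 2 x1 mod 13 = 11^2 - 2*10 = 10
y3 = s (x1 - x3) - y1 mod 13 = 11 * (10 - 10) - 9 = 4

2P = (10, 4)


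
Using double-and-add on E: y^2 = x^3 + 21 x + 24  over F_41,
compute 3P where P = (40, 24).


k = 3 = 11_2 (binary, LSB first: 11)
Double-and-add from P = (40, 24):
  bit 0 = 1: acc = O + (40, 24) = (40, 24)
  bit 1 = 1: acc = (40, 24) + (33, 0) = (40, 17)

3P = (40, 17)


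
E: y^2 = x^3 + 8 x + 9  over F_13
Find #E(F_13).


For each x in F_13, count y with y^2 = x^3 + 8 x + 9 mod 13:
  x = 0: RHS = 9, y in [3, 10]  -> 2 point(s)
  x = 4: RHS = 1, y in [1, 12]  -> 2 point(s)
  x = 6: RHS = 0, y in [0]  -> 1 point(s)
  x = 8: RHS = 0, y in [0]  -> 1 point(s)
  x = 9: RHS = 4, y in [2, 11]  -> 2 point(s)
  x = 10: RHS = 10, y in [6, 7]  -> 2 point(s)
  x = 12: RHS = 0, y in [0]  -> 1 point(s)
Affine points: 11. Add the point at infinity: total = 12.

#E(F_13) = 12


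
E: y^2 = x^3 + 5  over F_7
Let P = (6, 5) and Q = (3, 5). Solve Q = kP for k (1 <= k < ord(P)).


Enumerate multiples of P until we hit Q = (3, 5):
  1P = (6, 5)
  2P = (3, 5)
Match found at i = 2.

k = 2


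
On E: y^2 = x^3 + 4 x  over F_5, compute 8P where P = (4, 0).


k = 8 = 1000_2 (binary, LSB first: 0001)
Double-and-add from P = (4, 0):
  bit 0 = 0: acc unchanged = O
  bit 1 = 0: acc unchanged = O
  bit 2 = 0: acc unchanged = O
  bit 3 = 1: acc = O + O = O

8P = O


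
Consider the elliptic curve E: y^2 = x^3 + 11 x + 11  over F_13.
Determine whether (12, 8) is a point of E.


Check whether y^2 = x^3 + 11 x + 11 (mod 13) for (x, y) = (12, 8).
LHS: y^2 = 8^2 mod 13 = 12
RHS: x^3 + 11 x + 11 = 12^3 + 11*12 + 11 mod 13 = 12
LHS = RHS

Yes, on the curve


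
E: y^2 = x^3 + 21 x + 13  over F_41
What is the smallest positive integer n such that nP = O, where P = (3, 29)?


Compute successive multiples of P until we hit O:
  1P = (3, 29)
  2P = (39, 2)
  3P = (38, 28)
  4P = (8, 18)
  5P = (25, 3)
  6P = (31, 19)
  7P = (27, 3)
  8P = (21, 11)
  ... (continuing to 33P)
  33P = O

ord(P) = 33


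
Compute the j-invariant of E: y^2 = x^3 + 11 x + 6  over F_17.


Delta = -16(4 a^3 + 27 b^2) mod 17 = 6
-1728 * (4 a)^3 = -1728 * (4*11)^3 mod 17 = 16
j = 16 * 6^(-1) mod 17 = 14

j = 14 (mod 17)


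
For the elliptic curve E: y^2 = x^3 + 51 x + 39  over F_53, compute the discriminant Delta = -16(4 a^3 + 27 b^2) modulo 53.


4 a^3 + 27 b^2 = 4*51^3 + 27*39^2 = 530604 + 41067 = 571671
Delta = -16 * (571671) = -9146736
Delta mod 53 = 4

Delta = 4 (mod 53)


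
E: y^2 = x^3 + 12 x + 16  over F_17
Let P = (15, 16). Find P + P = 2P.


Doubling: s = (3 x1^2 + a) / (2 y1)
s = (3*15^2 + 12) / (2*16) mod 17 = 5
x3 = s^2 - 2 x1 mod 17 = 5^2 - 2*15 = 12
y3 = s (x1 - x3) - y1 mod 17 = 5 * (15 - 12) - 16 = 16

2P = (12, 16)


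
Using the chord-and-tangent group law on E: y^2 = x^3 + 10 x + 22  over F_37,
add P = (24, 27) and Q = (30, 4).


P != Q, so use the chord formula.
s = (y2 - y1) / (x2 - x1) = (14) / (6) mod 37 = 27
x3 = s^2 - x1 - x2 mod 37 = 27^2 - 24 - 30 = 9
y3 = s (x1 - x3) - y1 mod 37 = 27 * (24 - 9) - 27 = 8

P + Q = (9, 8)


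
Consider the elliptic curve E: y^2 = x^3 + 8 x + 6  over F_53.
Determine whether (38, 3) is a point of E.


Check whether y^2 = x^3 + 8 x + 6 (mod 53) for (x, y) = (38, 3).
LHS: y^2 = 3^2 mod 53 = 9
RHS: x^3 + 8 x + 6 = 38^3 + 8*38 + 6 mod 53 = 9
LHS = RHS

Yes, on the curve


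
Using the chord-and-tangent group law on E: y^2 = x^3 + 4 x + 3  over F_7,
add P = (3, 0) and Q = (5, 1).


P != Q, so use the chord formula.
s = (y2 - y1) / (x2 - x1) = (1) / (2) mod 7 = 4
x3 = s^2 - x1 - x2 mod 7 = 4^2 - 3 - 5 = 1
y3 = s (x1 - x3) - y1 mod 7 = 4 * (3 - 1) - 0 = 1

P + Q = (1, 1)


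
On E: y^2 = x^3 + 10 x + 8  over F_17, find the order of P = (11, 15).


Compute successive multiples of P until we hit O:
  1P = (11, 15)
  2P = (11, 2)
  3P = O

ord(P) = 3


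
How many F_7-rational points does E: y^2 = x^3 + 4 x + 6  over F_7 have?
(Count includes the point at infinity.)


For each x in F_7, count y with y^2 = x^3 + 4 x + 6 mod 7:
  x = 1: RHS = 4, y in [2, 5]  -> 2 point(s)
  x = 2: RHS = 1, y in [1, 6]  -> 2 point(s)
  x = 4: RHS = 2, y in [3, 4]  -> 2 point(s)
  x = 5: RHS = 4, y in [2, 5]  -> 2 point(s)
  x = 6: RHS = 1, y in [1, 6]  -> 2 point(s)
Affine points: 10. Add the point at infinity: total = 11.

#E(F_7) = 11


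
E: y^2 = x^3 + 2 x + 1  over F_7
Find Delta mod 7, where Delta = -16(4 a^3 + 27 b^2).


4 a^3 + 27 b^2 = 4*2^3 + 27*1^2 = 32 + 27 = 59
Delta = -16 * (59) = -944
Delta mod 7 = 1

Delta = 1 (mod 7)


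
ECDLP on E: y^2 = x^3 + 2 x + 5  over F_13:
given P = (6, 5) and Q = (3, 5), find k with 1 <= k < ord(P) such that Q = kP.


Enumerate multiples of P until we hit Q = (3, 5):
  1P = (6, 5)
  2P = (5, 6)
  3P = (3, 5)
Match found at i = 3.

k = 3


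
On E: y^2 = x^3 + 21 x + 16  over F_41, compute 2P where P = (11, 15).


Doubling: s = (3 x1^2 + a) / (2 y1)
s = (3*11^2 + 21) / (2*15) mod 41 = 21
x3 = s^2 - 2 x1 mod 41 = 21^2 - 2*11 = 9
y3 = s (x1 - x3) - y1 mod 41 = 21 * (11 - 9) - 15 = 27

2P = (9, 27)


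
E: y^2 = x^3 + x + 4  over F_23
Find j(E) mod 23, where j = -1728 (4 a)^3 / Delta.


Delta = -16(4 a^3 + 27 b^2) mod 23 = 16
-1728 * (4 a)^3 = -1728 * (4*1)^3 mod 23 = 15
j = 15 * 16^(-1) mod 23 = 11

j = 11 (mod 23)


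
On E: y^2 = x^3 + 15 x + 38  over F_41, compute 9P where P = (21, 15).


k = 9 = 1001_2 (binary, LSB first: 1001)
Double-and-add from P = (21, 15):
  bit 0 = 1: acc = O + (21, 15) = (21, 15)
  bit 1 = 0: acc unchanged = (21, 15)
  bit 2 = 0: acc unchanged = (21, 15)
  bit 3 = 1: acc = (21, 15) + (14, 9) = (31, 35)

9P = (31, 35)


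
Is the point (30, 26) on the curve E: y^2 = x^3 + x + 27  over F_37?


Check whether y^2 = x^3 + 1 x + 27 (mod 37) for (x, y) = (30, 26).
LHS: y^2 = 26^2 mod 37 = 10
RHS: x^3 + 1 x + 27 = 30^3 + 1*30 + 27 mod 37 = 10
LHS = RHS

Yes, on the curve


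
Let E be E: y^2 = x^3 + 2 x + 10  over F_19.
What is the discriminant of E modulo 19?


4 a^3 + 27 b^2 = 4*2^3 + 27*10^2 = 32 + 2700 = 2732
Delta = -16 * (2732) = -43712
Delta mod 19 = 7

Delta = 7 (mod 19)


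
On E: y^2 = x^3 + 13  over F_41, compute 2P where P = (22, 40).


Doubling: s = (3 x1^2 + a) / (2 y1)
s = (3*22^2 + 0) / (2*40) mod 41 = 12
x3 = s^2 - 2 x1 mod 41 = 12^2 - 2*22 = 18
y3 = s (x1 - x3) - y1 mod 41 = 12 * (22 - 18) - 40 = 8

2P = (18, 8)


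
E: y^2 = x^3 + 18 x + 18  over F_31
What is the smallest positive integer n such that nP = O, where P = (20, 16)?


Compute successive multiples of P until we hit O:
  1P = (20, 16)
  2P = (10, 12)
  3P = (21, 27)
  4P = (18, 6)
  5P = (18, 25)
  6P = (21, 4)
  7P = (10, 19)
  8P = (20, 15)
  ... (continuing to 9P)
  9P = O

ord(P) = 9


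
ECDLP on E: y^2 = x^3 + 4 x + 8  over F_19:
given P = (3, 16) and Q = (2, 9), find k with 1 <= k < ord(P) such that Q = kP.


Enumerate multiples of P until we hit Q = (2, 9):
  1P = (3, 16)
  2P = (17, 12)
  3P = (8, 18)
  4P = (15, 2)
  5P = (5, 18)
  6P = (12, 13)
  7P = (2, 9)
Match found at i = 7.

k = 7


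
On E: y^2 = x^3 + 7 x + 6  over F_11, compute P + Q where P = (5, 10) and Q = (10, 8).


P != Q, so use the chord formula.
s = (y2 - y1) / (x2 - x1) = (9) / (5) mod 11 = 4
x3 = s^2 - x1 - x2 mod 11 = 4^2 - 5 - 10 = 1
y3 = s (x1 - x3) - y1 mod 11 = 4 * (5 - 1) - 10 = 6

P + Q = (1, 6)


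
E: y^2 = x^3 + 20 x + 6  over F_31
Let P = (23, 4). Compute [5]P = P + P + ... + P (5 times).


k = 5 = 101_2 (binary, LSB first: 101)
Double-and-add from P = (23, 4):
  bit 0 = 1: acc = O + (23, 4) = (23, 4)
  bit 1 = 0: acc unchanged = (23, 4)
  bit 2 = 1: acc = (23, 4) + (5, 18) = (17, 12)

5P = (17, 12)


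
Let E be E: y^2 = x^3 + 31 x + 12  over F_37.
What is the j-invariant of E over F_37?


Delta = -16(4 a^3 + 27 b^2) mod 37 = 12
-1728 * (4 a)^3 = -1728 * (4*31)^3 mod 37 = 6
j = 6 * 12^(-1) mod 37 = 19

j = 19 (mod 37)


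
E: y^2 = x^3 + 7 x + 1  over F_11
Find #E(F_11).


For each x in F_11, count y with y^2 = x^3 + 7 x + 1 mod 11:
  x = 0: RHS = 1, y in [1, 10]  -> 2 point(s)
  x = 1: RHS = 9, y in [3, 8]  -> 2 point(s)
  x = 2: RHS = 1, y in [1, 10]  -> 2 point(s)
  x = 3: RHS = 5, y in [4, 7]  -> 2 point(s)
  x = 4: RHS = 5, y in [4, 7]  -> 2 point(s)
  x = 9: RHS = 1, y in [1, 10]  -> 2 point(s)
  x = 10: RHS = 4, y in [2, 9]  -> 2 point(s)
Affine points: 14. Add the point at infinity: total = 15.

#E(F_11) = 15


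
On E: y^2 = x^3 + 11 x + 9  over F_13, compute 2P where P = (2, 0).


k = 2 = 10_2 (binary, LSB first: 01)
Double-and-add from P = (2, 0):
  bit 0 = 0: acc unchanged = O
  bit 1 = 1: acc = O + O = O

2P = O


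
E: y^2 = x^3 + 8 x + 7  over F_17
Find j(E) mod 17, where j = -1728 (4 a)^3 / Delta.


Delta = -16(4 a^3 + 27 b^2) mod 17 = 5
-1728 * (4 a)^3 = -1728 * (4*8)^3 mod 17 = 3
j = 3 * 5^(-1) mod 17 = 4

j = 4 (mod 17)


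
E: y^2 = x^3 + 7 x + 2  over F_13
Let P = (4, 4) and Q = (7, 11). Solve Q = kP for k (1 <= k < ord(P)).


Enumerate multiples of P until we hit Q = (7, 11):
  1P = (4, 4)
  2P = (9, 12)
  3P = (1, 6)
  4P = (7, 11)
Match found at i = 4.

k = 4


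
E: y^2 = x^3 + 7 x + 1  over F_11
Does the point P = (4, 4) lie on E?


Check whether y^2 = x^3 + 7 x + 1 (mod 11) for (x, y) = (4, 4).
LHS: y^2 = 4^2 mod 11 = 5
RHS: x^3 + 7 x + 1 = 4^3 + 7*4 + 1 mod 11 = 5
LHS = RHS

Yes, on the curve


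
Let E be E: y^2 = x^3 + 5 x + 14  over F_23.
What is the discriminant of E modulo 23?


4 a^3 + 27 b^2 = 4*5^3 + 27*14^2 = 500 + 5292 = 5792
Delta = -16 * (5792) = -92672
Delta mod 23 = 18

Delta = 18 (mod 23)


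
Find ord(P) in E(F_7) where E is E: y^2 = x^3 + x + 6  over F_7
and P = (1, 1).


Compute successive multiples of P until we hit O:
  1P = (1, 1)
  2P = (2, 4)
  3P = (6, 5)
  4P = (4, 5)
  5P = (3, 1)
  6P = (3, 6)
  7P = (4, 2)
  8P = (6, 2)
  ... (continuing to 11P)
  11P = O

ord(P) = 11


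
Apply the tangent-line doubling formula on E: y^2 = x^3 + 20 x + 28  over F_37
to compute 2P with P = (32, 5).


Doubling: s = (3 x1^2 + a) / (2 y1)
s = (3*32^2 + 20) / (2*5) mod 37 = 28
x3 = s^2 - 2 x1 mod 37 = 28^2 - 2*32 = 17
y3 = s (x1 - x3) - y1 mod 37 = 28 * (32 - 17) - 5 = 8

2P = (17, 8)


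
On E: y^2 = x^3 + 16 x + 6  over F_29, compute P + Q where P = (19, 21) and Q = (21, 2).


P != Q, so use the chord formula.
s = (y2 - y1) / (x2 - x1) = (10) / (2) mod 29 = 5
x3 = s^2 - x1 - x2 mod 29 = 5^2 - 19 - 21 = 14
y3 = s (x1 - x3) - y1 mod 29 = 5 * (19 - 14) - 21 = 4

P + Q = (14, 4)


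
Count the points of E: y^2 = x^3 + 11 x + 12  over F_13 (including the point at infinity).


For each x in F_13, count y with y^2 = x^3 + 11 x + 12 mod 13:
  x = 0: RHS = 12, y in [5, 8]  -> 2 point(s)
  x = 2: RHS = 3, y in [4, 9]  -> 2 point(s)
  x = 4: RHS = 3, y in [4, 9]  -> 2 point(s)
  x = 5: RHS = 10, y in [6, 7]  -> 2 point(s)
  x = 7: RHS = 3, y in [4, 9]  -> 2 point(s)
  x = 8: RHS = 1, y in [1, 12]  -> 2 point(s)
  x = 10: RHS = 4, y in [2, 11]  -> 2 point(s)
  x = 12: RHS = 0, y in [0]  -> 1 point(s)
Affine points: 15. Add the point at infinity: total = 16.

#E(F_13) = 16


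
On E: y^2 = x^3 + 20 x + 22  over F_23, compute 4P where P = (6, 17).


k = 4 = 100_2 (binary, LSB first: 001)
Double-and-add from P = (6, 17):
  bit 0 = 0: acc unchanged = O
  bit 1 = 0: acc unchanged = O
  bit 2 = 1: acc = O + (19, 4) = (19, 4)

4P = (19, 4)


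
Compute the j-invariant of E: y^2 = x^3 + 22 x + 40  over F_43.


Delta = -16(4 a^3 + 27 b^2) mod 43 = 17
-1728 * (4 a)^3 = -1728 * (4*22)^3 mod 43 = 22
j = 22 * 17^(-1) mod 43 = 19

j = 19 (mod 43)


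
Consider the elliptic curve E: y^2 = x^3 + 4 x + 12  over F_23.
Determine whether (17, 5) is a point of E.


Check whether y^2 = x^3 + 4 x + 12 (mod 23) for (x, y) = (17, 5).
LHS: y^2 = 5^2 mod 23 = 2
RHS: x^3 + 4 x + 12 = 17^3 + 4*17 + 12 mod 23 = 2
LHS = RHS

Yes, on the curve


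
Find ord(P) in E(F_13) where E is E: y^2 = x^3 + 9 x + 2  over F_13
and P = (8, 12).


Compute successive multiples of P until we hit O:
  1P = (8, 12)
  2P = (6, 8)
  3P = (3, 11)
  4P = (1, 5)
  5P = (5, 4)
  6P = (10, 0)
  7P = (5, 9)
  8P = (1, 8)
  ... (continuing to 12P)
  12P = O

ord(P) = 12


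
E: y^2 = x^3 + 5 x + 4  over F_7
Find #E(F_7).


For each x in F_7, count y with y^2 = x^3 + 5 x + 4 mod 7:
  x = 0: RHS = 4, y in [2, 5]  -> 2 point(s)
  x = 2: RHS = 1, y in [1, 6]  -> 2 point(s)
  x = 3: RHS = 4, y in [2, 5]  -> 2 point(s)
  x = 4: RHS = 4, y in [2, 5]  -> 2 point(s)
  x = 5: RHS = 0, y in [0]  -> 1 point(s)
Affine points: 9. Add the point at infinity: total = 10.

#E(F_7) = 10


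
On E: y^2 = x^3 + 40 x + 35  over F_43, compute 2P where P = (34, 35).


Doubling: s = (3 x1^2 + a) / (2 y1)
s = (3*34^2 + 40) / (2*35) mod 43 = 28
x3 = s^2 - 2 x1 mod 43 = 28^2 - 2*34 = 28
y3 = s (x1 - x3) - y1 mod 43 = 28 * (34 - 28) - 35 = 4

2P = (28, 4)


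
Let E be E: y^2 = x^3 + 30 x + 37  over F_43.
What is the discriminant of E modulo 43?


4 a^3 + 27 b^2 = 4*30^3 + 27*37^2 = 108000 + 36963 = 144963
Delta = -16 * (144963) = -2319408
Delta mod 43 = 12

Delta = 12 (mod 43)


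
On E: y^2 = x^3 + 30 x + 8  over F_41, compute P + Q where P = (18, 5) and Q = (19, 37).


P != Q, so use the chord formula.
s = (y2 - y1) / (x2 - x1) = (32) / (1) mod 41 = 32
x3 = s^2 - x1 - x2 mod 41 = 32^2 - 18 - 19 = 3
y3 = s (x1 - x3) - y1 mod 41 = 32 * (18 - 3) - 5 = 24

P + Q = (3, 24)


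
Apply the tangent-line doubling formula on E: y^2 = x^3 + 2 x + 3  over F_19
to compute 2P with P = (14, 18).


Doubling: s = (3 x1^2 + a) / (2 y1)
s = (3*14^2 + 2) / (2*18) mod 19 = 9
x3 = s^2 - 2 x1 mod 19 = 9^2 - 2*14 = 15
y3 = s (x1 - x3) - y1 mod 19 = 9 * (14 - 15) - 18 = 11

2P = (15, 11)


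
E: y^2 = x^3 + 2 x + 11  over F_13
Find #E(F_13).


For each x in F_13, count y with y^2 = x^3 + 2 x + 11 mod 13:
  x = 1: RHS = 1, y in [1, 12]  -> 2 point(s)
  x = 2: RHS = 10, y in [6, 7]  -> 2 point(s)
  x = 5: RHS = 3, y in [4, 9]  -> 2 point(s)
  x = 7: RHS = 4, y in [2, 11]  -> 2 point(s)
  x = 9: RHS = 4, y in [2, 11]  -> 2 point(s)
  x = 10: RHS = 4, y in [2, 11]  -> 2 point(s)
  x = 11: RHS = 12, y in [5, 8]  -> 2 point(s)
Affine points: 14. Add the point at infinity: total = 15.

#E(F_13) = 15


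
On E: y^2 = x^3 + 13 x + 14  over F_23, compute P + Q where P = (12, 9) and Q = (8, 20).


P != Q, so use the chord formula.
s = (y2 - y1) / (x2 - x1) = (11) / (19) mod 23 = 3
x3 = s^2 - x1 - x2 mod 23 = 3^2 - 12 - 8 = 12
y3 = s (x1 - x3) - y1 mod 23 = 3 * (12 - 12) - 9 = 14

P + Q = (12, 14)


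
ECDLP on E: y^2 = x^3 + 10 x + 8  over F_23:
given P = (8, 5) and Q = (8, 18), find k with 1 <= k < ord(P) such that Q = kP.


Enumerate multiples of P until we hit Q = (8, 18):
  1P = (8, 5)
  2P = (13, 9)
  3P = (10, 21)
  4P = (0, 13)
  5P = (16, 3)
  6P = (12, 19)
  7P = (21, 7)
  8P = (6, 13)
  9P = (2, 17)
  10P = (17, 13)
  11P = (11, 0)
  12P = (17, 10)
  13P = (2, 6)
  14P = (6, 10)
  15P = (21, 16)
  16P = (12, 4)
  17P = (16, 20)
  18P = (0, 10)
  19P = (10, 2)
  20P = (13, 14)
  21P = (8, 18)
Match found at i = 21.

k = 21


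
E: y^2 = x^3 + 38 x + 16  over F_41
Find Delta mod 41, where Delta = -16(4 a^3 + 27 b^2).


4 a^3 + 27 b^2 = 4*38^3 + 27*16^2 = 219488 + 6912 = 226400
Delta = -16 * (226400) = -3622400
Delta mod 41 = 32

Delta = 32 (mod 41)


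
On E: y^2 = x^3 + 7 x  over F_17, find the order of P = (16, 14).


Compute successive multiples of P until we hit O:
  1P = (16, 14)
  2P = (1, 12)
  3P = (1, 5)
  4P = (16, 3)
  5P = O

ord(P) = 5


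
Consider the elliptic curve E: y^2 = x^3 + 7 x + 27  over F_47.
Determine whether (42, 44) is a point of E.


Check whether y^2 = x^3 + 7 x + 27 (mod 47) for (x, y) = (42, 44).
LHS: y^2 = 44^2 mod 47 = 9
RHS: x^3 + 7 x + 27 = 42^3 + 7*42 + 27 mod 47 = 8
LHS != RHS

No, not on the curve


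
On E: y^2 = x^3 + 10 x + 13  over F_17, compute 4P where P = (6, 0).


k = 4 = 100_2 (binary, LSB first: 001)
Double-and-add from P = (6, 0):
  bit 0 = 0: acc unchanged = O
  bit 1 = 0: acc unchanged = O
  bit 2 = 1: acc = O + O = O

4P = O


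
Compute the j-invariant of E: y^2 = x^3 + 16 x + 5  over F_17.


Delta = -16(4 a^3 + 27 b^2) mod 17 = 8
-1728 * (4 a)^3 = -1728 * (4*16)^3 mod 17 = 7
j = 7 * 8^(-1) mod 17 = 3

j = 3 (mod 17)


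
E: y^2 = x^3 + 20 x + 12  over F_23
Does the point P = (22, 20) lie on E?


Check whether y^2 = x^3 + 20 x + 12 (mod 23) for (x, y) = (22, 20).
LHS: y^2 = 20^2 mod 23 = 9
RHS: x^3 + 20 x + 12 = 22^3 + 20*22 + 12 mod 23 = 14
LHS != RHS

No, not on the curve


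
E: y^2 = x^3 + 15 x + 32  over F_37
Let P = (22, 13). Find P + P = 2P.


Doubling: s = (3 x1^2 + a) / (2 y1)
s = (3*22^2 + 15) / (2*13) mod 37 = 18
x3 = s^2 - 2 x1 mod 37 = 18^2 - 2*22 = 21
y3 = s (x1 - x3) - y1 mod 37 = 18 * (22 - 21) - 13 = 5

2P = (21, 5)


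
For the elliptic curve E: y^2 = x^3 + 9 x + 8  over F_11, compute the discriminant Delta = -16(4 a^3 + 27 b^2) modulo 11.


4 a^3 + 27 b^2 = 4*9^3 + 27*8^2 = 2916 + 1728 = 4644
Delta = -16 * (4644) = -74304
Delta mod 11 = 1

Delta = 1 (mod 11)


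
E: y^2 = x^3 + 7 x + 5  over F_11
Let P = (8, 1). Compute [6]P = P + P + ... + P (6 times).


k = 6 = 110_2 (binary, LSB first: 011)
Double-and-add from P = (8, 1):
  bit 0 = 0: acc unchanged = O
  bit 1 = 1: acc = O + (9, 4) = (9, 4)
  bit 2 = 1: acc = (9, 4) + (5, 0) = (9, 7)

6P = (9, 7)


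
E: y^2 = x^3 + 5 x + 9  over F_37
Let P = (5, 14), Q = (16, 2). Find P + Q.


P != Q, so use the chord formula.
s = (y2 - y1) / (x2 - x1) = (25) / (11) mod 37 = 9
x3 = s^2 - x1 - x2 mod 37 = 9^2 - 5 - 16 = 23
y3 = s (x1 - x3) - y1 mod 37 = 9 * (5 - 23) - 14 = 9

P + Q = (23, 9)


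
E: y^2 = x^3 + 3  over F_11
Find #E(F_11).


For each x in F_11, count y with y^2 = x^3 + 0 x + 3 mod 11:
  x = 0: RHS = 3, y in [5, 6]  -> 2 point(s)
  x = 1: RHS = 4, y in [2, 9]  -> 2 point(s)
  x = 2: RHS = 0, y in [0]  -> 1 point(s)
  x = 4: RHS = 1, y in [1, 10]  -> 2 point(s)
  x = 7: RHS = 5, y in [4, 7]  -> 2 point(s)
  x = 8: RHS = 9, y in [3, 8]  -> 2 point(s)
Affine points: 11. Add the point at infinity: total = 12.

#E(F_11) = 12


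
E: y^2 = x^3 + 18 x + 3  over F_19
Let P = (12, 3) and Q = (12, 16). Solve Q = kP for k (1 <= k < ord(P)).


Enumerate multiples of P until we hit Q = (12, 16):
  1P = (12, 3)
  2P = (15, 0)
  3P = (12, 16)
Match found at i = 3.

k = 3


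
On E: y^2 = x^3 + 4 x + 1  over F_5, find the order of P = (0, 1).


Compute successive multiples of P until we hit O:
  1P = (0, 1)
  2P = (4, 1)
  3P = (1, 4)
  4P = (3, 0)
  5P = (1, 1)
  6P = (4, 4)
  7P = (0, 4)
  8P = O

ord(P) = 8


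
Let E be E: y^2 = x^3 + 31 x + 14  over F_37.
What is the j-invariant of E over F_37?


Delta = -16(4 a^3 + 27 b^2) mod 37 = 7
-1728 * (4 a)^3 = -1728 * (4*31)^3 mod 37 = 6
j = 6 * 7^(-1) mod 37 = 22

j = 22 (mod 37)


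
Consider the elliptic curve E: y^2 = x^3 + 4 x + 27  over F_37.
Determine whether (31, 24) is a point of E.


Check whether y^2 = x^3 + 4 x + 27 (mod 37) for (x, y) = (31, 24).
LHS: y^2 = 24^2 mod 37 = 21
RHS: x^3 + 4 x + 27 = 31^3 + 4*31 + 27 mod 37 = 9
LHS != RHS

No, not on the curve


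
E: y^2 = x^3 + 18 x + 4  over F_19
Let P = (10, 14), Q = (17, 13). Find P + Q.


P != Q, so use the chord formula.
s = (y2 - y1) / (x2 - x1) = (18) / (7) mod 19 = 8
x3 = s^2 - x1 - x2 mod 19 = 8^2 - 10 - 17 = 18
y3 = s (x1 - x3) - y1 mod 19 = 8 * (10 - 18) - 14 = 17

P + Q = (18, 17)


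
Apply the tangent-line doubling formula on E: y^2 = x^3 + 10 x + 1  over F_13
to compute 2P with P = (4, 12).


Doubling: s = (3 x1^2 + a) / (2 y1)
s = (3*4^2 + 10) / (2*12) mod 13 = 10
x3 = s^2 - 2 x1 mod 13 = 10^2 - 2*4 = 1
y3 = s (x1 - x3) - y1 mod 13 = 10 * (4 - 1) - 12 = 5

2P = (1, 5)


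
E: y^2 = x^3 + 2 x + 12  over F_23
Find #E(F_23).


For each x in F_23, count y with y^2 = x^3 + 2 x + 12 mod 23:
  x = 0: RHS = 12, y in [9, 14]  -> 2 point(s)
  x = 2: RHS = 1, y in [1, 22]  -> 2 point(s)
  x = 5: RHS = 9, y in [3, 20]  -> 2 point(s)
  x = 7: RHS = 1, y in [1, 22]  -> 2 point(s)
  x = 9: RHS = 0, y in [0]  -> 1 point(s)
  x = 11: RHS = 8, y in [10, 13]  -> 2 point(s)
  x = 12: RHS = 16, y in [4, 19]  -> 2 point(s)
  x = 13: RHS = 4, y in [2, 21]  -> 2 point(s)
  x = 14: RHS = 1, y in [1, 22]  -> 2 point(s)
  x = 15: RHS = 13, y in [6, 17]  -> 2 point(s)
  x = 16: RHS = 0, y in [0]  -> 1 point(s)
  x = 19: RHS = 9, y in [3, 20]  -> 2 point(s)
  x = 20: RHS = 2, y in [5, 18]  -> 2 point(s)
  x = 21: RHS = 0, y in [0]  -> 1 point(s)
  x = 22: RHS = 9, y in [3, 20]  -> 2 point(s)
Affine points: 27. Add the point at infinity: total = 28.

#E(F_23) = 28


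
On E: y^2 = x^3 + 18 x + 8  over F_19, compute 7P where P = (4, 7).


k = 7 = 111_2 (binary, LSB first: 111)
Double-and-add from P = (4, 7):
  bit 0 = 1: acc = O + (4, 7) = (4, 7)
  bit 1 = 1: acc = (4, 7) + (15, 9) = (6, 3)
  bit 2 = 1: acc = (6, 3) + (13, 11) = (11, 13)

7P = (11, 13)


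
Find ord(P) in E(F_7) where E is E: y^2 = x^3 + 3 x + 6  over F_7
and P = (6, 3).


Compute successive multiples of P until we hit O:
  1P = (6, 3)
  2P = (3, 0)
  3P = (6, 4)
  4P = O

ord(P) = 4


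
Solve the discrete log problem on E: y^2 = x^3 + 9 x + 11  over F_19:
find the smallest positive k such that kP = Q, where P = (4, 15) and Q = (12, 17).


Enumerate multiples of P until we hit Q = (12, 17):
  1P = (4, 15)
  2P = (11, 4)
  3P = (15, 5)
  4P = (17, 2)
  5P = (18, 18)
  6P = (8, 14)
  7P = (13, 11)
  8P = (9, 2)
  9P = (12, 2)
  10P = (0, 7)
  11P = (0, 12)
  12P = (12, 17)
Match found at i = 12.

k = 12


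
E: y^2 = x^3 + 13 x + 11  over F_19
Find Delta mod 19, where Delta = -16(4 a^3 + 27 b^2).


4 a^3 + 27 b^2 = 4*13^3 + 27*11^2 = 8788 + 3267 = 12055
Delta = -16 * (12055) = -192880
Delta mod 19 = 8

Delta = 8 (mod 19)


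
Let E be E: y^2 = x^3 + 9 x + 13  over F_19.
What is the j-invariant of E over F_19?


Delta = -16(4 a^3 + 27 b^2) mod 19 = 17
-1728 * (4 a)^3 = -1728 * (4*9)^3 mod 19 = 11
j = 11 * 17^(-1) mod 19 = 4

j = 4 (mod 19)
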